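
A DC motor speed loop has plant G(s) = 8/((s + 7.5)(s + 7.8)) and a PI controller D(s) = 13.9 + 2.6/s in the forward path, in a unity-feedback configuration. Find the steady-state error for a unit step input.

The open loop D(s)G(s) has a pole at the origin (type 1), so the static position error constant is infinite and e_ss = 1/(1+∞) = 0.

0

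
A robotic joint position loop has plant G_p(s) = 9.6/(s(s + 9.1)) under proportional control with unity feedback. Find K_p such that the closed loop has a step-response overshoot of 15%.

From %OS = 100·exp(−πζ/√(1−ζ²)) = 15%, ζ = −ln(0.15)/√(π²+ln²(0.15)) = 0.5169.
Characteristic equation s² + 9.1s + 9.6K_p = 0 gives ζ = 9.1/(2√(9.6K_p)).
Setting ζ = 0.5169: √(9.6K_p) = 9.1/(2·0.5169) = 8.802, so K_p = 77.47/9.6 = 8.07.

K_p = 8.07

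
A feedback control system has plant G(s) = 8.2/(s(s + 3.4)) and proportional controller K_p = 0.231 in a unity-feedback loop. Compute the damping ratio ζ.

ζ = 1.24

With unity feedback the closed-loop characteristic equation is s² + 3.4s + 0.231·8.2 = s² + 3.4s + 1.894 = 0.
So ω_n² = 1.894 ⇒ ω_n = 1.376 rad/s, and ζ = 3.4/(2ω_n) = 1.24.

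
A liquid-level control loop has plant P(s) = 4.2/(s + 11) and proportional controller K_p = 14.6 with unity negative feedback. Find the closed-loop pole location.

s = -72.32

Closed-loop transfer function: T(s) = K_p·P(s)/(1 + K_p·P(s)) = 61.32/(s + 11 + 61.32) = 61.32/(s + 72.32).
The closed-loop pole is at s = −72.32.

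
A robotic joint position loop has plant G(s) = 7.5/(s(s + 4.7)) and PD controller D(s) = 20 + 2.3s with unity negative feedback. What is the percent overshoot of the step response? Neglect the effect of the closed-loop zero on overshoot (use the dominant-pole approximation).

Forward path: (20 + 2.3s)·7.5/(s(s+4.7)). The closed-loop characteristic equation is s² + (4.7 + 7.5·2.3)s + 7.5·20 = 0.
That is s² + 21.95s + 150 = 0, so ω_n = 12.25 rad/s and ζ = 21.95/(2·12.25) = 0.8961.
%OS = 100·exp(−πζ/√(1−ζ²)) = 0.176%.

0.176%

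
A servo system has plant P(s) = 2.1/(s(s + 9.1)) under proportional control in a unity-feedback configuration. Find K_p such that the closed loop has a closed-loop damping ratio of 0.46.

K_p = 46.6

Closed-loop characteristic equation: s² + 9.1s + K_p·2.1 = 0.
So ω_n = √(2.1K_p) and 2ζω_n = 9.1, giving ζ = 9.1/(2√(2.1K_p)).
Setting ζ = 0.46: √(2.1K_p) = 9.1/(2·0.46) = 9.891, so K_p = 97.84/2.1 = 46.6.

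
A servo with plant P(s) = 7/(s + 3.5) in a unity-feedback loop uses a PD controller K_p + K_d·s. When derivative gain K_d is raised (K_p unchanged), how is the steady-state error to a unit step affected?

K_d affects only the transient (the s-coefficient); the DC loop gain, and hence e_ss, depends only on K_p.

unchanged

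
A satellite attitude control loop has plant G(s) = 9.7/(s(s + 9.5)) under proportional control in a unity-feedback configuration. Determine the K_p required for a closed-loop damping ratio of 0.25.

Closed-loop characteristic equation: s² + 9.5s + K_p·9.7 = 0.
So ω_n = √(9.7K_p) and 2ζω_n = 9.5, giving ζ = 9.5/(2√(9.7K_p)).
Setting ζ = 0.25: √(9.7K_p) = 9.5/(2·0.25) = 19, so K_p = 361/9.7 = 37.2.

K_p = 37.2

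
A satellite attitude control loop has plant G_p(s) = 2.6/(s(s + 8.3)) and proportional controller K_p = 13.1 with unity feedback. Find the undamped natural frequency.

ω_n = 5.84 rad/s

With unity feedback the closed-loop characteristic equation is s² + 8.3s + 13.1·2.6 = s² + 8.3s + 34.06 = 0.
Matching s² + 2ζω_n s + ω_n²: ω_n = √34.06 = 5.836 rad/s and 2ζω_n = 8.3, so ζ = 8.3/(2·5.836) = 0.711.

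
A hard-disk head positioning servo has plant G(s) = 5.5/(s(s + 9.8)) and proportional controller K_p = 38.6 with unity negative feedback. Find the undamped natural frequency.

The closed-loop denominator is s(s+9.8) + 38.6·5.5 = s² + 9.8s + 212.3.
Matching s² + 2ζω_n s + ω_n²: ω_n = √212.3 = 14.57 rad/s and 2ζω_n = 9.8, so ζ = 9.8/(2·14.57) = 0.336.

ω_n = 14.6 rad/s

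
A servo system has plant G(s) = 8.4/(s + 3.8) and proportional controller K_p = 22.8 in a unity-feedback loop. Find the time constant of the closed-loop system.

τ = 0.00512 s

Closed-loop transfer function: T(s) = K_p·G(s)/(1 + K_p·G(s)) = 191.5/(s + 3.8 + 191.5) = 191.5/(s + 195.3).
Time constant τ = 1/195.3 = 0.00512 s.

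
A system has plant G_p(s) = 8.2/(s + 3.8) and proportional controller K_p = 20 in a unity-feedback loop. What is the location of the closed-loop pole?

s = -167.8

Closed-loop transfer function: T(s) = K_p·G_p(s)/(1 + K_p·G_p(s)) = 164/(s + 3.8 + 164) = 164/(s + 167.8).
The closed-loop pole is at s = −167.8.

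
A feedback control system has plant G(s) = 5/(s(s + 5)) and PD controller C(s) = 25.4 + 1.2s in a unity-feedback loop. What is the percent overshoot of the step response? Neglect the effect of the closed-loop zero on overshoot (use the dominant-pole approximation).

Forward path: (25.4 + 1.2s)·5/(s(s+5)). The closed-loop characteristic equation is s² + (5 + 5·1.2)s + 5·25.4 = 0.
That is s² + 11s + 127 = 0, so ω_n = 11.27 rad/s and ζ = 11/(2·11.27) = 0.488.
%OS = 100·exp(−πζ/√(1−ζ²)) = 17.3%.

17.3%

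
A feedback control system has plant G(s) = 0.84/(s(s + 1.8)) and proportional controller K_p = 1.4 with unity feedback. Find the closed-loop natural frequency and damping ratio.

ω_n = 1.08 rad/s, ζ = 0.83

1 + K_p·G(s) = 0 gives s² + 1.8s + 1.176 = 0.
So ω_n² = 1.176 ⇒ ω_n = 1.084 rad/s, and ζ = 1.8/(2ω_n) = 0.83.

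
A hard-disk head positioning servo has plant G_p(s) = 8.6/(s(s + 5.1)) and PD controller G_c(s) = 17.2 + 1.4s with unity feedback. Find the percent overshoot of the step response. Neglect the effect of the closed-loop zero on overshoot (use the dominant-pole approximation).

Forward path: (17.2 + 1.4s)·8.6/(s(s+5.1)). The closed-loop characteristic equation is s² + (5.1 + 8.6·1.4)s + 8.6·17.2 = 0.
That is s² + 17.14s + 147.9 = 0, so ω_n = 12.16 rad/s and ζ = 17.14/(2·12.16) = 0.7046.
%OS = 100·exp(−πζ/√(1−ζ²)) = 4.42%.

4.42%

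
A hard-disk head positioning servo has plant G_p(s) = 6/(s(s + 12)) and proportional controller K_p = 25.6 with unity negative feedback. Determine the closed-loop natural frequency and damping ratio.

ω_n = 12.4 rad/s, ζ = 0.484

The closed-loop denominator is s(s+12) + 25.6·6 = s² + 12s + 153.6.
So ω_n² = 153.6 ⇒ ω_n = 12.39 rad/s, and ζ = 12/(2ω_n) = 0.484.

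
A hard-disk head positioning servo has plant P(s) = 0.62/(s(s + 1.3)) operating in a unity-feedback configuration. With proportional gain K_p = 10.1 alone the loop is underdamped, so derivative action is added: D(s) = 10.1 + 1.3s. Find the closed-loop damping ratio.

Forward path: (10.1 + 1.3s)·0.62/(s(s+1.3)). The closed-loop characteristic equation is s² + (1.3 + 0.62·1.3)s + 0.62·10.1 = 0.
That is s² + 2.106s + 6.262 = 0, so ω_n = 2.502 rad/s and ζ = 2.106/(2·2.502) = 0.4208.

ζ = 0.421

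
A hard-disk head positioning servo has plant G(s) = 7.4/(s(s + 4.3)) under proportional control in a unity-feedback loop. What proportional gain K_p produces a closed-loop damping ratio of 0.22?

Closed-loop characteristic equation: s² + 4.3s + K_p·7.4 = 0.
So ω_n = √(7.4K_p) and 2ζω_n = 4.3, giving ζ = 4.3/(2√(7.4K_p)).
Setting ζ = 0.22: √(7.4K_p) = 4.3/(2·0.22) = 9.773, so K_p = 95.51/7.4 = 12.9.

K_p = 12.9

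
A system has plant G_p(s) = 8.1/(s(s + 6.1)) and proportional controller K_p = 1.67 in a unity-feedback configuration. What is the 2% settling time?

From 1 + K_pG_p(s) = 0: s² + 6.1s + 13.53 = 0 ⇒ ω_n = 3.678, ζ = 0.8293.
2% settling time T_s ≈ 4/(ζω_n) = 4/3.05 = 1.31 s.

T_s ≈ 1.31 s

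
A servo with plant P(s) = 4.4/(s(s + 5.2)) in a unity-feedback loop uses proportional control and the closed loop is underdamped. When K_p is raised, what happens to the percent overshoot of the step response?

increase

ζ = 5.2/(2√(4.4K_p)) decreases as K_p grows; lower damping means more overshoot.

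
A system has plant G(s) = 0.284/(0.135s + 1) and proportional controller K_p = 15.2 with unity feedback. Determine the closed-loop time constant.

τ = 0.0254 s

Closed loop: T(s) = K_p·G/(1+K_p·G) = 4.317/(0.135s + 1 + 4.317), with pole at s = −(1 + 4.317)/0.135 = −39.38.
Closed-loop time constant τ = 1/39.38 = 0.0254 s.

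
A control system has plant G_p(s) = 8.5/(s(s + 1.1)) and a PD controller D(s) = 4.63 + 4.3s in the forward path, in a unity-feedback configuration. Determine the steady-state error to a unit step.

0

The open loop D(s)G_p(s) has a pole at the origin (type 1), so the static position error constant is infinite and e_ss = 1/(1+∞) = 0.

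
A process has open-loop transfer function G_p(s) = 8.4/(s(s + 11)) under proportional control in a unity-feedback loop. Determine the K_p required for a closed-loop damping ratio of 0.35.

K_p = 29.4

Closed-loop characteristic equation: s² + 11s + K_p·8.4 = 0.
So ω_n = √(8.4K_p) and 2ζω_n = 11, giving ζ = 11/(2√(8.4K_p)).
Setting ζ = 0.35: √(8.4K_p) = 11/(2·0.35) = 15.71, so K_p = 246.9/8.4 = 29.4.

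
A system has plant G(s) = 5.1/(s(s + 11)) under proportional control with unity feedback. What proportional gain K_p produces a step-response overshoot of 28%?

From %OS = 100·exp(−πζ/√(1−ζ²)) = 28%, ζ = −ln(0.28)/√(π²+ln²(0.28)) = 0.3755.
Characteristic equation s² + 11s + 5.1K_p = 0 gives ζ = 11/(2√(5.1K_p)).
Setting ζ = 0.3755: √(5.1K_p) = 11/(2·0.3755) = 14.65, so K_p = 214.5/5.1 = 42.1.

K_p = 42.1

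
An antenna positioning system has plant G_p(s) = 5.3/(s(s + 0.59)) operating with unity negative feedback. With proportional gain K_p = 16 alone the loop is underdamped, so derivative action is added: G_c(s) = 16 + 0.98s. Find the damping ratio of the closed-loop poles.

ζ = 0.314

Forward path: (16 + 0.98s)·5.3/(s(s+0.59)). The closed-loop characteristic equation is s² + (0.59 + 5.3·0.98)s + 5.3·16 = 0.
That is s² + 5.784s + 84.8 = 0, so ω_n = 9.209 rad/s and ζ = 5.784/(2·9.209) = 0.3141.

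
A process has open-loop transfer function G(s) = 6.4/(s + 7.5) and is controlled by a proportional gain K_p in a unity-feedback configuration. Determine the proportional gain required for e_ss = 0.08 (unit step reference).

K_p = 13.5

Steady-state error for a unit step on this type-0 loop is 1/(1 + K_p·G(0)).
G(0) = 0.8533. Require 1/(1 + K_p·0.8533) = 0.08, so 1 + 0.8533·K_p = 12.5.
K_p = (12.5 − 1)/0.8533 = 13.5.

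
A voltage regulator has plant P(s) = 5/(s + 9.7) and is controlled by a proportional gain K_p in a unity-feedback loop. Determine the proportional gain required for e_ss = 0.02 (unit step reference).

The loop is type 0, so e_ss(step) = 1/(1 + K_pos) with K_pos = K_p·P(0).
P(0) = 0.5155. Require 1/(1 + K_p·0.5155) = 0.02, so 1 + 0.5155·K_p = 50.
K_p = (50 − 1)/0.5155 = 95.1.

K_p = 95.1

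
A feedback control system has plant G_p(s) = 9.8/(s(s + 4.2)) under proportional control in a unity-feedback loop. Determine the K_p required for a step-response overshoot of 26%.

K_p = 2.9

From %OS = 100·exp(−πζ/√(1−ζ²)) = 26%, ζ = −ln(0.26)/√(π²+ln²(0.26)) = 0.3941.
Characteristic equation s² + 4.2s + 9.8K_p = 0 gives ζ = 4.2/(2√(9.8K_p)).
Setting ζ = 0.3941: √(9.8K_p) = 4.2/(2·0.3941) = 5.329, so K_p = 28.4/9.8 = 2.9.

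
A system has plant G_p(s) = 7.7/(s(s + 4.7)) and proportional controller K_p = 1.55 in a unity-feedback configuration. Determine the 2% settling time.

T_s ≈ 1.7 s

From 1 + K_pG_p(s) = 0: s² + 4.7s + 11.94 = 0 ⇒ ω_n = 3.455, ζ = 0.6802.
2% settling time T_s ≈ 4/(ζω_n) = 4/2.35 = 1.7 s.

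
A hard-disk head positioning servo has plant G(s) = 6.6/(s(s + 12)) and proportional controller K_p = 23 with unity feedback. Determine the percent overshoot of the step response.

17.3%

Closed-loop characteristic equation: s² + 12s + 151.8 = 0, so ω_n = 12.32 rad/s and ζ = 12/(2·12.32) = 0.487.
%OS = 100·exp(−πζ/√(1−ζ²)) = 100·exp(−π·0.487/√0.7628) = 17.3%.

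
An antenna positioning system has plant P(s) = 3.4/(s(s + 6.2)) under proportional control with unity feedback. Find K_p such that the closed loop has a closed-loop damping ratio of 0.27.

K_p = 38.8

Closed-loop characteristic equation: s² + 6.2s + K_p·3.4 = 0.
So ω_n = √(3.4K_p) and 2ζω_n = 6.2, giving ζ = 6.2/(2√(3.4K_p)).
Setting ζ = 0.27: √(3.4K_p) = 6.2/(2·0.27) = 11.48, so K_p = 131.8/3.4 = 38.8.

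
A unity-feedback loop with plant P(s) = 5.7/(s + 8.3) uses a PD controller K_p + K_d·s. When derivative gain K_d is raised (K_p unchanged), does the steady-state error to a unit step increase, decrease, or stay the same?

unchanged

K_d affects only the transient (the s-coefficient); the DC loop gain, and hence e_ss, depends only on K_p.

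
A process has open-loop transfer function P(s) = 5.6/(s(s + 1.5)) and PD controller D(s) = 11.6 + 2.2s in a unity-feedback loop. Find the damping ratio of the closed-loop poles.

ζ = 0.857

Forward path: (11.6 + 2.2s)·5.6/(s(s+1.5)). The closed-loop characteristic equation is s² + (1.5 + 5.6·2.2)s + 5.6·11.6 = 0.
That is s² + 13.82s + 64.96 = 0, so ω_n = 8.06 rad/s and ζ = 13.82/(2·8.06) = 0.8573.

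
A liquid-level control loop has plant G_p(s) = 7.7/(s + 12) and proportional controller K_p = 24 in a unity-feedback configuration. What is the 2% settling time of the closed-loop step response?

Closed-loop transfer function: T(s) = K_p·G_p(s)/(1 + K_p·G_p(s)) = 184.8/(s + 12 + 184.8) = 184.8/(s + 196.8).
Time constant τ = 1/196.8 = 0.005081 s, so the 2% settling time is about 4τ = 0.0203 s.

T_s ≈ 0.0203 s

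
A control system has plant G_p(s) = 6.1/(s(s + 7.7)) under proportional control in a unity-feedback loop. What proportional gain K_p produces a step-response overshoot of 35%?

From %OS = 100·exp(−πζ/√(1−ζ²)) = 35%, ζ = −ln(0.35)/√(π²+ln²(0.35)) = 0.3169.
Characteristic equation s² + 7.7s + 6.1K_p = 0 gives ζ = 7.7/(2√(6.1K_p)).
Setting ζ = 0.3169: √(6.1K_p) = 7.7/(2·0.3169) = 12.15, so K_p = 147.6/6.1 = 24.2.

K_p = 24.2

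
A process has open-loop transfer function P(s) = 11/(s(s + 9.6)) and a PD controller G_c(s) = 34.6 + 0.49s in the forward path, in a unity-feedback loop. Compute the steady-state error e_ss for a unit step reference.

The open loop G_c(s)P(s) has a pole at the origin (type 1), so the static position error constant is infinite and e_ss = 1/(1+∞) = 0.

0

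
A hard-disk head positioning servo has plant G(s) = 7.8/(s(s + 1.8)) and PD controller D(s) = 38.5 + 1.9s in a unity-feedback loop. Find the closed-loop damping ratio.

Forward path: (38.5 + 1.9s)·7.8/(s(s+1.8)). The closed-loop characteristic equation is s² + (1.8 + 7.8·1.9)s + 7.8·38.5 = 0.
That is s² + 16.62s + 300.3 = 0, so ω_n = 17.33 rad/s and ζ = 16.62/(2·17.33) = 0.4795.

ζ = 0.48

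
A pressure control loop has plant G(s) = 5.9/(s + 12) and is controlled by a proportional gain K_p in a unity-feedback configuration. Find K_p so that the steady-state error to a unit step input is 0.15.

K_p = 11.5

The loop is type 0, so e_ss(step) = 1/(1 + K_pos) with K_pos = K_p·G(0).
G(0) = 0.4917. Require 1/(1 + K_p·0.4917) = 0.15, so 1 + 0.4917·K_p = 6.667.
K_p = (6.667 − 1)/0.4917 = 11.5.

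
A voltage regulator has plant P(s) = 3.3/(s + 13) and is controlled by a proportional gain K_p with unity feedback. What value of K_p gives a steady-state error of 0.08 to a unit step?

K_p = 45.3

For a type-0 loop with proportional control, e_ss = 1/(1 + K_p·P(0)).
P(0) = 0.2538. Require 1/(1 + K_p·0.2538) = 0.08, so 1 + 0.2538·K_p = 12.5.
K_p = (12.5 − 1)/0.2538 = 45.3.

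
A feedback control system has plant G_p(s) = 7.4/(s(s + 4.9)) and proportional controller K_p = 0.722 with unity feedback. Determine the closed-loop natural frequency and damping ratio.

1 + K_p·G_p(s) = 0 gives s² + 4.9s + 5.343 = 0.
So ω_n² = 5.343 ⇒ ω_n = 2.311 rad/s, and ζ = 4.9/(2ω_n) = 1.06.

ω_n = 2.31 rad/s, ζ = 1.06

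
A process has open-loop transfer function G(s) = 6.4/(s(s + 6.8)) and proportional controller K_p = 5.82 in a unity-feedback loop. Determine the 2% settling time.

The closed-loop denominator s² + 6.8s + 37.25 gives ω_n = √37.25 = 6.103 and ζ = 6.8/(2ω_n) = 0.5571.
2% settling time T_s ≈ 4/(ζω_n) = 4/3.4 = 1.18 s.

T_s ≈ 1.18 s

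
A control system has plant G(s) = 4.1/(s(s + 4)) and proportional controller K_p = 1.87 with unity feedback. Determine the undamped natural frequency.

With unity feedback the closed-loop characteristic equation is s² + 4s + 1.87·4.1 = s² + 4s + 7.667 = 0.
Matching s² + 2ζω_n s + ω_n²: ω_n = √7.667 = 2.769 rad/s and 2ζω_n = 4, so ζ = 4/(2·2.769) = 0.722.

ω_n = 2.77 rad/s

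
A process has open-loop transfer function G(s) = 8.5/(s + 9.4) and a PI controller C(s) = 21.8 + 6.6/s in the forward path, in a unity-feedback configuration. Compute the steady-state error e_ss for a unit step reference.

The open loop C(s)G(s) has a pole at the origin (type 1), so the static position error constant is infinite and e_ss = 1/(1+∞) = 0.

0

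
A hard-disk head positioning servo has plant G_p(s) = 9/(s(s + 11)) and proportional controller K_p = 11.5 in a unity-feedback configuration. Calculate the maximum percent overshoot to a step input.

From 1 + K_pG_p(s) = 0: s² + 11s + 103.5 = 0 ⇒ ω_n = 10.17, ζ = 0.5406.
%OS = 100·exp(−πζ/√(1−ζ²)) = 100·exp(−π·0.5406/√0.7077) = 13.3%.

13.3%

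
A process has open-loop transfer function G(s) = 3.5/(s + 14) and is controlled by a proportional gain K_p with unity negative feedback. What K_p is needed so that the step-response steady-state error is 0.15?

K_p = 22.7

For a type-0 loop with proportional control, e_ss = 1/(1 + K_p·G(0)).
G(0) = 0.25. Require 1/(1 + K_p·0.25) = 0.15, so 1 + 0.25·K_p = 6.667.
K_p = (6.667 − 1)/0.25 = 22.7.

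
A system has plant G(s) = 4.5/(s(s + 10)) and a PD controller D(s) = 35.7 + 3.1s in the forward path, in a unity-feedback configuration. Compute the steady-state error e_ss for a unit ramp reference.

The loop has one pole at the origin (type 1). Velocity error constant K_v = lim_{s→0} s·D(s)G(s) = 35.7·4.5/10 = 16.07.
Steady-state error to a unit ramp: e_ss = 1/K_v = 0.0622.

0.0622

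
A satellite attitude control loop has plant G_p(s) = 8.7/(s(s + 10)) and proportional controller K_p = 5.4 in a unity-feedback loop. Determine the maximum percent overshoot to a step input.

3.51%

Closed-loop characteristic equation: s² + 10s + 46.98 = 0, so ω_n = 6.854 rad/s and ζ = 10/(2·6.854) = 0.7295.
%OS = 100·exp(−πζ/√(1−ζ²)) = 100·exp(−π·0.7295/√0.4679) = 3.51%.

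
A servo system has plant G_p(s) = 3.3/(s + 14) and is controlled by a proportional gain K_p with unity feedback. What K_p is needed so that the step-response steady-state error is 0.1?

For a type-0 loop with proportional control, e_ss = 1/(1 + K_p·G_p(0)).
G_p(0) = 0.2357. Require 1/(1 + K_p·0.2357) = 0.1, so 1 + 0.2357·K_p = 10.
K_p = (10 − 1)/0.2357 = 38.2.

K_p = 38.2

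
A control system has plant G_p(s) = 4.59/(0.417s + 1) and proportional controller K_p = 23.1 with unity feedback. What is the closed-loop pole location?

Closed loop: T(s) = K_p·G_p/(1+K_p·G_p) = 106/(0.417s + 1 + 106), with pole at s = −(1 + 106)/0.417 = −256.7.

s = -256.7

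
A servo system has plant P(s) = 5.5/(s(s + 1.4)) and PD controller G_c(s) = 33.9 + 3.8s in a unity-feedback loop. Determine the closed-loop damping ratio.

Forward path: (33.9 + 3.8s)·5.5/(s(s+1.4)). The closed-loop characteristic equation is s² + (1.4 + 5.5·3.8)s + 5.5·33.9 = 0.
That is s² + 22.3s + 186.4 = 0, so ω_n = 13.65 rad/s and ζ = 22.3/(2·13.65) = 0.8166.

ζ = 0.817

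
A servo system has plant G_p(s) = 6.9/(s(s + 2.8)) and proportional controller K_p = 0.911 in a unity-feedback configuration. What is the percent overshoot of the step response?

The closed-loop denominator s² + 2.8s + 6.286 gives ω_n = √6.286 = 2.507 and ζ = 2.8/(2ω_n) = 0.5584.
%OS = 100·exp(−πζ/√(1−ζ²)) = 100·exp(−π·0.5584/√0.6882) = 12.1%.

12.1%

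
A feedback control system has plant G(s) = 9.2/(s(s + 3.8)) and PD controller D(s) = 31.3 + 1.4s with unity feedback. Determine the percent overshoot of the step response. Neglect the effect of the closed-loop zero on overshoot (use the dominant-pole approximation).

Forward path: (31.3 + 1.4s)·9.2/(s(s+3.8)). The closed-loop characteristic equation is s² + (3.8 + 9.2·1.4)s + 9.2·31.3 = 0.
That is s² + 16.68s + 288 = 0, so ω_n = 16.97 rad/s and ζ = 16.68/(2·16.97) = 0.4915.
%OS = 100·exp(−πζ/√(1−ζ²)) = 17%.

17%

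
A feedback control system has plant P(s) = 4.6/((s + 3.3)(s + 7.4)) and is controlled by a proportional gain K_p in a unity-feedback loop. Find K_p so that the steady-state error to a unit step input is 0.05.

K_p = 101

Steady-state error for a unit step on this type-0 loop is 1/(1 + K_p·P(0)).
P(0) = 0.1884. Require 1/(1 + K_p·0.1884) = 0.05, so 1 + 0.1884·K_p = 20.
K_p = (20 − 1)/0.1884 = 101.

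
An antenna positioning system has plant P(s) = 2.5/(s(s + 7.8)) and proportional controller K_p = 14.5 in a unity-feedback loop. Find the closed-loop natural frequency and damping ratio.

ω_n = 6.02 rad/s, ζ = 0.648

1 + K_p·P(s) = 0 gives s² + 7.8s + 36.25 = 0.
Matching s² + 2ζω_n s + ω_n²: ω_n = √36.25 = 6.021 rad/s and 2ζω_n = 7.8, so ζ = 7.8/(2·6.021) = 0.648.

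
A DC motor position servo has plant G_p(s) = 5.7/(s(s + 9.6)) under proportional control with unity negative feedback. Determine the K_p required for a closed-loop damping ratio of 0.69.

K_p = 8.49

Closed-loop characteristic equation: s² + 9.6s + K_p·5.7 = 0.
So ω_n = √(5.7K_p) and 2ζω_n = 9.6, giving ζ = 9.6/(2√(5.7K_p)).
Setting ζ = 0.69: √(5.7K_p) = 9.6/(2·0.69) = 6.957, so K_p = 48.39/5.7 = 8.49.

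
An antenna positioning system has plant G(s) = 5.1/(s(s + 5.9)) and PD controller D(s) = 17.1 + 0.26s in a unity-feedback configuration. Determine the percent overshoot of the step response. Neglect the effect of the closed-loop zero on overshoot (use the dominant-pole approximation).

Forward path: (17.1 + 0.26s)·5.1/(s(s+5.9)). The closed-loop characteristic equation is s² + (5.9 + 5.1·0.26)s + 5.1·17.1 = 0.
That is s² + 7.226s + 87.21 = 0, so ω_n = 9.339 rad/s and ζ = 7.226/(2·9.339) = 0.3869.
%OS = 100·exp(−πζ/√(1−ζ²)) = 26.8%.

26.8%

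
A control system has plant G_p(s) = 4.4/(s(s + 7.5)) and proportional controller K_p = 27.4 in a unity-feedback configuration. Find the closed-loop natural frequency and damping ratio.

The closed-loop denominator is s(s+7.5) + 27.4·4.4 = s² + 7.5s + 120.6.
Matching s² + 2ζω_n s + ω_n²: ω_n = √120.6 = 10.98 rad/s and 2ζω_n = 7.5, so ζ = 7.5/(2·10.98) = 0.342.

ω_n = 11 rad/s, ζ = 0.342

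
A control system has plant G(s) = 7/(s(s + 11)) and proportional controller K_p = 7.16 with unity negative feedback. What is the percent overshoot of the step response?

2.07%

The closed-loop denominator s² + 11s + 50.12 gives ω_n = √50.12 = 7.08 and ζ = 11/(2ω_n) = 0.7769.
%OS = 100·exp(−πζ/√(1−ζ²)) = 100·exp(−π·0.7769/√0.3964) = 2.07%.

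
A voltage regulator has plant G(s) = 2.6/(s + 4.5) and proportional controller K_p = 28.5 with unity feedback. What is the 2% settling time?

Closed-loop transfer function: T(s) = K_p·G(s)/(1 + K_p·G(s)) = 74.1/(s + 4.5 + 74.1) = 74.1/(s + 78.6).
Time constant τ = 1/78.6 = 0.01272 s, so the 2% settling time is about 4τ = 0.0509 s.

T_s ≈ 0.0509 s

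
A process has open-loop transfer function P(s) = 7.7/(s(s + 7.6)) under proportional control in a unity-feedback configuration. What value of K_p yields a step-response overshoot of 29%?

K_p = 14

From %OS = 100·exp(−πζ/√(1−ζ²)) = 29%, ζ = −ln(0.29)/√(π²+ln²(0.29)) = 0.3666.
Characteristic equation s² + 7.6s + 7.7K_p = 0 gives ζ = 7.6/(2√(7.7K_p)).
Setting ζ = 0.3666: √(7.7K_p) = 7.6/(2·0.3666) = 10.37, so K_p = 107.4/7.7 = 14.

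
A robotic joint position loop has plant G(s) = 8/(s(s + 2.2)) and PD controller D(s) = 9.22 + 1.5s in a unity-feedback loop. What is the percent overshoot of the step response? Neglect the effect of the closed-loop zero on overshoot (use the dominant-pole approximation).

Forward path: (9.22 + 1.5s)·8/(s(s+2.2)). The closed-loop characteristic equation is s² + (2.2 + 8·1.5)s + 8·9.22 = 0.
That is s² + 14.2s + 73.76 = 0, so ω_n = 8.588 rad/s and ζ = 14.2/(2·8.588) = 0.8267.
%OS = 100·exp(−πζ/√(1−ζ²)) = 0.989%.

0.989%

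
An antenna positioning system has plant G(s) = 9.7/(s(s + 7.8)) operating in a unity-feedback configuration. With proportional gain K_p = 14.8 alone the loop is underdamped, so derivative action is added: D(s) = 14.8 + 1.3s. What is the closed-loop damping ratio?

ζ = 0.852

Forward path: (14.8 + 1.3s)·9.7/(s(s+7.8)). The closed-loop characteristic equation is s² + (7.8 + 9.7·1.3)s + 9.7·14.8 = 0.
That is s² + 20.41s + 143.6 = 0, so ω_n = 11.98 rad/s and ζ = 20.41/(2·11.98) = 0.8517.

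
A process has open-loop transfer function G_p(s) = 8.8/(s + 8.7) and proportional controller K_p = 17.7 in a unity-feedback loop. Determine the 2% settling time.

Closed-loop transfer function: T(s) = K_p·G_p(s)/(1 + K_p·G_p(s)) = 155.8/(s + 8.7 + 155.8) = 155.8/(s + 164.5).
Time constant τ = 1/164.5 = 0.006081 s, so the 2% settling time is about 4τ = 0.0243 s.

T_s ≈ 0.0243 s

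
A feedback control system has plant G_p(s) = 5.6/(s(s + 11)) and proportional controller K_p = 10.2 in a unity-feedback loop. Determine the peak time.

T_p = 0.606 s

From 1 + K_pG_p(s) = 0: s² + 11s + 57.12 = 0 ⇒ ω_n = 7.558, ζ = 0.7277.
Damped frequency ω_d = ω_n√(1−ζ²) = 5.184 rad/s, so peak time T_p = π/ω_d = 0.606 s.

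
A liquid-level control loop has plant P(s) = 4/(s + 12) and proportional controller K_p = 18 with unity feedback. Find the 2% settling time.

T_s ≈ 0.0476 s

Closed-loop transfer function: T(s) = K_p·P(s)/(1 + K_p·P(s)) = 72/(s + 12 + 72) = 72/(s + 84).
Time constant τ = 1/84 = 0.0119 s, so the 2% settling time is about 4τ = 0.0476 s.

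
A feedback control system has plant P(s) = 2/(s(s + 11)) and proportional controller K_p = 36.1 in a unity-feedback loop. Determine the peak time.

Closed-loop characteristic equation: s² + 11s + 72.2 = 0, so ω_n = 8.497 rad/s and ζ = 11/(2·8.497) = 0.6473.
Damped frequency ω_d = ω_n√(1−ζ²) = 6.477 rad/s, so peak time T_p = π/ω_d = 0.485 s.

T_p = 0.485 s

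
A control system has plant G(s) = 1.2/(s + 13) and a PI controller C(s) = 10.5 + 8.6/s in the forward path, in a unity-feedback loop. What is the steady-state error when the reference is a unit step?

0

The open loop C(s)G(s) has a pole at the origin (type 1), so the static position error constant is infinite and e_ss = 1/(1+∞) = 0.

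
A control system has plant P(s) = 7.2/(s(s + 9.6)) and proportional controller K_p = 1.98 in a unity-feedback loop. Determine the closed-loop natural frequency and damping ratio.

With unity feedback the closed-loop characteristic equation is s² + 9.6s + 1.98·7.2 = s² + 9.6s + 14.26 = 0.
So ω_n² = 14.26 ⇒ ω_n = 3.776 rad/s, and ζ = 9.6/(2ω_n) = 1.27.

ω_n = 3.78 rad/s, ζ = 1.27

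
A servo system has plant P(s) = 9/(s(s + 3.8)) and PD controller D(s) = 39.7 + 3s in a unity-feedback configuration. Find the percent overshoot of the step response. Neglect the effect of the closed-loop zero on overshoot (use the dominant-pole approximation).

Forward path: (39.7 + 3s)·9/(s(s+3.8)). The closed-loop characteristic equation is s² + (3.8 + 9·3)s + 9·39.7 = 0.
That is s² + 30.8s + 357.3 = 0, so ω_n = 18.9 rad/s and ζ = 30.8/(2·18.9) = 0.8147.
%OS = 100·exp(−πζ/√(1−ζ²)) = 1.21%.

1.21%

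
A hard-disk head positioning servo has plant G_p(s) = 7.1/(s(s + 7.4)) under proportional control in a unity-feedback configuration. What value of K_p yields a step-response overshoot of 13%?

From %OS = 100·exp(−πζ/√(1−ζ²)) = 13%, ζ = −ln(0.13)/√(π²+ln²(0.13)) = 0.5446.
Characteristic equation s² + 7.4s + 7.1K_p = 0 gives ζ = 7.4/(2√(7.1K_p)).
Setting ζ = 0.5446: √(7.1K_p) = 7.4/(2·0.5446) = 6.793, so K_p = 46.15/7.1 = 6.5.

K_p = 6.5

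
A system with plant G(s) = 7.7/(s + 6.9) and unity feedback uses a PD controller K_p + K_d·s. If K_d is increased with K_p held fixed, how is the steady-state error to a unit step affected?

unchanged

At s = 0 the derivative term contributes nothing: C(0) = K_p regardless of K_d, so K_pos = K_p·G(0) and e_ss are unchanged.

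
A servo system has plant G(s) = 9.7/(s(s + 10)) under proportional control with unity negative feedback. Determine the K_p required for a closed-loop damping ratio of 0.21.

K_p = 58.4

Closed-loop characteristic equation: s² + 10s + K_p·9.7 = 0.
So ω_n = √(9.7K_p) and 2ζω_n = 10, giving ζ = 10/(2√(9.7K_p)).
Setting ζ = 0.21: √(9.7K_p) = 10/(2·0.21) = 23.81, so K_p = 566.9/9.7 = 58.4.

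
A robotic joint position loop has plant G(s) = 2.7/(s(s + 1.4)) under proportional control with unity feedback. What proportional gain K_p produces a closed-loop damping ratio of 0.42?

K_p = 1.03

Closed-loop characteristic equation: s² + 1.4s + K_p·2.7 = 0.
So ω_n = √(2.7K_p) and 2ζω_n = 1.4, giving ζ = 1.4/(2√(2.7K_p)).
Setting ζ = 0.42: √(2.7K_p) = 1.4/(2·0.42) = 1.667, so K_p = 2.778/2.7 = 1.03.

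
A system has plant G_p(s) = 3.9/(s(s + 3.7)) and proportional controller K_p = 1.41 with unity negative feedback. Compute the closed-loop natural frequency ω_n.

ω_n = 2.34 rad/s

1 + K_p·G_p(s) = 0 gives s² + 3.7s + 5.499 = 0.
So ω_n² = 5.499 ⇒ ω_n = 2.345 rad/s, and ζ = 3.7/(2ω_n) = 0.789.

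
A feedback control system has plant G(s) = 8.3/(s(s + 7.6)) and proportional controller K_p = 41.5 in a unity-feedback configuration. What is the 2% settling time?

T_s ≈ 1.05 s

The closed-loop denominator s² + 7.6s + 344.5 gives ω_n = √344.5 = 18.56 and ζ = 7.6/(2ω_n) = 0.2047.
2% settling time T_s ≈ 4/(ζω_n) = 4/3.8 = 1.05 s.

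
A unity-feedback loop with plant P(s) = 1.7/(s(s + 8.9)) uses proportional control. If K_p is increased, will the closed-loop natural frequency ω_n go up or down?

increase

ω_n = √(1.7·K_p), which grows with K_p.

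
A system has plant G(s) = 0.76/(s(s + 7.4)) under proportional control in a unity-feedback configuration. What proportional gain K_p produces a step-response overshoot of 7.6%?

From %OS = 100·exp(−πζ/√(1−ζ²)) = 7.6%, ζ = −ln(0.076)/√(π²+ln²(0.076)) = 0.6342.
Characteristic equation s² + 7.4s + 0.76K_p = 0 gives ζ = 7.4/(2√(0.76K_p)).
Setting ζ = 0.6342: √(0.76K_p) = 7.4/(2·0.6342) = 5.834, so K_p = 34.04/0.76 = 44.8.

K_p = 44.8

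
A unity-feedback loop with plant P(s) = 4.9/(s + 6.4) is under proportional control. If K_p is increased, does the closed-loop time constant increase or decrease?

Closed-loop pole is at s = −(6.4+K_p·4.9); larger K_p moves it further left, so τ = 1/(6.4+K_p·4.9) decreases.

decrease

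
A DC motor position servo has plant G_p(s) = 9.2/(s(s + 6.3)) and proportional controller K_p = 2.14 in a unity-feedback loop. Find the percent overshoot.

4.21%

The closed-loop denominator s² + 6.3s + 19.69 gives ω_n = √19.69 = 4.437 and ζ = 6.3/(2ω_n) = 0.7099.
%OS = 100·exp(−πζ/√(1−ζ²)) = 100·exp(−π·0.7099/√0.496) = 4.21%.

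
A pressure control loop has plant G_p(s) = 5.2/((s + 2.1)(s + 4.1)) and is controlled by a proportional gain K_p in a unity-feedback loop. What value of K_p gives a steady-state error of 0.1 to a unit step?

K_p = 14.9

Steady-state error for a unit step on this type-0 loop is 1/(1 + K_p·G_p(0)).
G_p(0) = 0.6039. Require 1/(1 + K_p·0.6039) = 0.1, so 1 + 0.6039·K_p = 10.
K_p = (10 − 1)/0.6039 = 14.9.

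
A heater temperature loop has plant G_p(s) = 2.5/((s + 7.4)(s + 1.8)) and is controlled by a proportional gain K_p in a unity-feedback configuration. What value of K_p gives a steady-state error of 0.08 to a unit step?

K_p = 61.3

Steady-state error for a unit step on this type-0 loop is 1/(1 + K_p·G_p(0)).
G_p(0) = 0.1877. Require 1/(1 + K_p·0.1877) = 0.08, so 1 + 0.1877·K_p = 12.5.
K_p = (12.5 − 1)/0.1877 = 61.3.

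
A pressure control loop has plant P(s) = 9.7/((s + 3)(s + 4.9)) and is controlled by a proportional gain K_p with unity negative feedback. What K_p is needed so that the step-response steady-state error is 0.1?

For a type-0 loop with proportional control, e_ss = 1/(1 + K_p·P(0)).
P(0) = 0.6599. Require 1/(1 + K_p·0.6599) = 0.1, so 1 + 0.6599·K_p = 10.
K_p = (10 − 1)/0.6599 = 13.6.

K_p = 13.6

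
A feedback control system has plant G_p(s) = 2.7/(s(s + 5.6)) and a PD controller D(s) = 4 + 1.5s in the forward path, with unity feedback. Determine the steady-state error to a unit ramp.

0.519

The loop has one pole at the origin (type 1). Velocity error constant K_v = lim_{s→0} s·D(s)G_p(s) = 4·2.7/5.6 = 1.929.
Steady-state error to a unit ramp: e_ss = 1/K_v = 0.519.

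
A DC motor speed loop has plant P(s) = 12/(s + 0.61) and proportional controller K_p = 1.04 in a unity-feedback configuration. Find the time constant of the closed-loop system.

τ = 0.0764 s

Closed-loop transfer function: T(s) = K_p·P(s)/(1 + K_p·P(s)) = 12.48/(s + 0.61 + 12.48) = 12.48/(s + 13.09).
Time constant τ = 1/13.09 = 0.0764 s.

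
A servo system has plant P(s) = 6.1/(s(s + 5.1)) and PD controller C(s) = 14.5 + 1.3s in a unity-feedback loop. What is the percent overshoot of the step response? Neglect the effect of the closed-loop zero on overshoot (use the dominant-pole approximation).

Forward path: (14.5 + 1.3s)·6.1/(s(s+5.1)). The closed-loop characteristic equation is s² + (5.1 + 6.1·1.3)s + 6.1·14.5 = 0.
That is s² + 13.03s + 88.45 = 0, so ω_n = 9.405 rad/s and ζ = 13.03/(2·9.405) = 0.6927.
%OS = 100·exp(−πζ/√(1−ζ²)) = 4.89%.

4.89%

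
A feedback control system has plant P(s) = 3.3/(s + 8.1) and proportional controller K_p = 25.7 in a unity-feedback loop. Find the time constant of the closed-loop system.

τ = 0.0108 s

Closed-loop transfer function: T(s) = K_p·P(s)/(1 + K_p·P(s)) = 84.81/(s + 8.1 + 84.81) = 84.81/(s + 92.91).
Time constant τ = 1/92.91 = 0.0108 s.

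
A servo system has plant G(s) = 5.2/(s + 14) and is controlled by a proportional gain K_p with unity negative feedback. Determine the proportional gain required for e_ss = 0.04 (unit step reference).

K_p = 64.6

For a type-0 loop with proportional control, e_ss = 1/(1 + K_p·G(0)).
G(0) = 0.3714. Require 1/(1 + K_p·0.3714) = 0.04, so 1 + 0.3714·K_p = 25.
K_p = (25 − 1)/0.3714 = 64.6.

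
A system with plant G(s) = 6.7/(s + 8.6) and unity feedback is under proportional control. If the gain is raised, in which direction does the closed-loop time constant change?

The closed-loop bandwidth 8.6+K_p·6.7 grows with K_p, so τ shrinks.

decrease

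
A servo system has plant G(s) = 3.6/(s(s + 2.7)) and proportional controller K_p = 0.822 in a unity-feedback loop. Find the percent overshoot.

1.87%

From 1 + K_pG(s) = 0: s² + 2.7s + 2.959 = 0 ⇒ ω_n = 1.72, ζ = 0.7848.
%OS = 100·exp(−πζ/√(1−ζ²)) = 100·exp(−π·0.7848/√0.3841) = 1.87%.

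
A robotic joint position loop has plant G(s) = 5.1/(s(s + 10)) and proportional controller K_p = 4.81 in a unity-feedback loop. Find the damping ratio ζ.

ζ = 1.01

1 + K_p·G(s) = 0 gives s² + 10s + 24.53 = 0.
Matching s² + 2ζω_n s + ω_n²: ω_n = √24.53 = 4.953 rad/s and 2ζω_n = 10, so ζ = 10/(2·4.953) = 1.01.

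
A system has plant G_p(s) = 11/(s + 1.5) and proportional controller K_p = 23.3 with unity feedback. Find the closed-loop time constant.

τ = 0.00388 s

Closed-loop transfer function: T(s) = K_p·G_p(s)/(1 + K_p·G_p(s)) = 256.3/(s + 1.5 + 256.3) = 256.3/(s + 257.8).
Time constant τ = 1/257.8 = 0.00388 s.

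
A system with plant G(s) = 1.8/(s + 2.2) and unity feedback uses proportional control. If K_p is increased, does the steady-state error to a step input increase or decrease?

decrease

e_ss = 1/(1 + K_p·G(0)); a larger K_p raises the denominator, so e_ss decreases.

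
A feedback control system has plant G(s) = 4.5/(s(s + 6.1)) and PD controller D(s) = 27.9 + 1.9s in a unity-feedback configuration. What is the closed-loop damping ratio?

ζ = 0.654

Forward path: (27.9 + 1.9s)·4.5/(s(s+6.1)). The closed-loop characteristic equation is s² + (6.1 + 4.5·1.9)s + 4.5·27.9 = 0.
That is s² + 14.65s + 125.5 = 0, so ω_n = 11.2 rad/s and ζ = 14.65/(2·11.2) = 0.6537.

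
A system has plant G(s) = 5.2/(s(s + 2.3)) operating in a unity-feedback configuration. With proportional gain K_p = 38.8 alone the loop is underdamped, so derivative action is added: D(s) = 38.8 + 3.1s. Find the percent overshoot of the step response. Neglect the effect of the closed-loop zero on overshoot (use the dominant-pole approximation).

6.89%

Forward path: (38.8 + 3.1s)·5.2/(s(s+2.3)). The closed-loop characteristic equation is s² + (2.3 + 5.2·3.1)s + 5.2·38.8 = 0.
That is s² + 18.42s + 201.8 = 0, so ω_n = 14.2 rad/s and ζ = 18.42/(2·14.2) = 0.6484.
%OS = 100·exp(−πζ/√(1−ζ²)) = 6.89%.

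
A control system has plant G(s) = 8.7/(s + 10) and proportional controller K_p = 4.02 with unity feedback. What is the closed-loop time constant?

Closed-loop transfer function: T(s) = K_p·G(s)/(1 + K_p·G(s)) = 34.97/(s + 10 + 34.97) = 34.97/(s + 44.97).
Time constant τ = 1/44.97 = 0.0222 s.

τ = 0.0222 s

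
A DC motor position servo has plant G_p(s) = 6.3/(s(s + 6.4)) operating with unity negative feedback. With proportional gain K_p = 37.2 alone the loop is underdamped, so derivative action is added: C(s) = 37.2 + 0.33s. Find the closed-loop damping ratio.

ζ = 0.277

Forward path: (37.2 + 0.33s)·6.3/(s(s+6.4)). The closed-loop characteristic equation is s² + (6.4 + 6.3·0.33)s + 6.3·37.2 = 0.
That is s² + 8.479s + 234.4 = 0, so ω_n = 15.31 rad/s and ζ = 8.479/(2·15.31) = 0.2769.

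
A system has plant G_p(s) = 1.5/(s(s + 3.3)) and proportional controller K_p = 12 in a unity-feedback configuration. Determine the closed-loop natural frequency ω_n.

The closed-loop denominator is s(s+3.3) + 12·1.5 = s² + 3.3s + 18.
So ω_n² = 18 ⇒ ω_n = 4.243 rad/s, and ζ = 3.3/(2ω_n) = 0.389.

ω_n = 4.24 rad/s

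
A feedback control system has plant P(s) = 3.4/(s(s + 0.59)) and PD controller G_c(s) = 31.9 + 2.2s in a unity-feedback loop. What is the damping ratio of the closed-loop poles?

ζ = 0.387

Forward path: (31.9 + 2.2s)·3.4/(s(s+0.59)). The closed-loop characteristic equation is s² + (0.59 + 3.4·2.2)s + 3.4·31.9 = 0.
That is s² + 8.07s + 108.5 = 0, so ω_n = 10.41 rad/s and ζ = 8.07/(2·10.41) = 0.3874.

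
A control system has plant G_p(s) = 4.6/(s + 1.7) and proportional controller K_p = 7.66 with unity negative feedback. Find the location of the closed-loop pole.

Closed-loop transfer function: T(s) = K_p·G_p(s)/(1 + K_p·G_p(s)) = 35.24/(s + 1.7 + 35.24) = 35.24/(s + 36.94).
The closed-loop pole is at s = −36.94.

s = -36.94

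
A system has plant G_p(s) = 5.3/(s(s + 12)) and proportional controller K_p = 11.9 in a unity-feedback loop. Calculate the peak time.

T_p = 0.604 s

Closed-loop characteristic equation: s² + 12s + 63.07 = 0, so ω_n = 7.942 rad/s and ζ = 12/(2·7.942) = 0.7555.
Damped frequency ω_d = ω_n√(1−ζ²) = 5.203 rad/s, so peak time T_p = π/ω_d = 0.604 s.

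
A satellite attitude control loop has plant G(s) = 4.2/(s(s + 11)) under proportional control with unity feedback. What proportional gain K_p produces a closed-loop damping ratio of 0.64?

K_p = 17.6

Closed-loop characteristic equation: s² + 11s + K_p·4.2 = 0.
So ω_n = √(4.2K_p) and 2ζω_n = 11, giving ζ = 11/(2√(4.2K_p)).
Setting ζ = 0.64: √(4.2K_p) = 11/(2·0.64) = 8.594, so K_p = 73.85/4.2 = 17.6.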